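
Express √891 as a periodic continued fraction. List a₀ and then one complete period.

a₀ = ⌊√891⌋ = 29.
With m₀=0, d₀=1 and mₖ₊₁ = dₖaₖ − mₖ, dₖ₊₁ = (n − mₖ₊₁²)/dₖ, aₖ₊₁ = ⌊(a₀+mₖ₊₁)/dₖ₊₁⌋:
  k=1: m=29, d=50, a=1
  k=2: m=21, d=9, a=5
  k=3: m=24, d=35, a=1
  k=4: m=11, d=22, a=1
  k=5: m=11, d=35, a=1
  k=6: m=24, d=9, a=5
  k=7: m=21, d=50, a=1
  k=8: m=29, d=1, a=58
d=1 and a=2a₀=58 at k=8, so the next step gives (m, d) = (29, 50) again — its k=1 value — and the period has length 8.

[29; 1, 5, 1, 1, 1, 5, 1, 58]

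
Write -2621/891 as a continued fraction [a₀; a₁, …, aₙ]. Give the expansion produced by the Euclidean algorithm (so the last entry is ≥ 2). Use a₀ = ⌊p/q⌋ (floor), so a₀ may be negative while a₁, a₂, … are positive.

[-3; 17, 7, 2, 3]

-2621 = -3×891 + 52
891 = 17×52 + 7
52 = 7×7 + 3
7 = 2×3 + 1
3 = 3×1 + 0  (stop)
So -2621/891 = [-3; 17, 7, 2, 3].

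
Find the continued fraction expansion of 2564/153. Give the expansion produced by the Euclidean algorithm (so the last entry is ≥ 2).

2564 = 16·153 + 116
153 = 1·116 + 37
116 = 3·37 + 5
37 = 7·5 + 2
5 = 2·2 + 1
2 = 2·1 + 0  (stop)
So 2564/153 = [16; 1, 3, 7, 2, 2].

[16; 1, 3, 7, 2, 2]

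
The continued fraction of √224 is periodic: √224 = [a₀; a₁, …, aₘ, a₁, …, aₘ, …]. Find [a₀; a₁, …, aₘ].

a₀ = ⌊√224⌋ = 14.
With m₀=0, d₀=1 and mₖ₊₁ = dₖaₖ − mₖ, dₖ₊₁ = (n − mₖ₊₁²)/dₖ, aₖ₊₁ = ⌊(a₀+mₖ₊₁)/dₖ₊₁⌋:
  k=1: m=14, d=28, a=1
  k=2: m=14, d=1, a=28
d=1 and a=2a₀=28 at k=2, so the next step gives (m, d) = (14, 28) again — its k=1 value — and the period has length 2.

[14; 1, 28]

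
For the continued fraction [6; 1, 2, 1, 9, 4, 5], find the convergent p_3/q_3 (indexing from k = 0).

27/4

Using pₖ = aₖpₖ₋₁ + pₖ₋₂, qₖ = aₖqₖ₋₁ + qₖ₋₂ (with p₋₁=1, p₋₂=0, q₋₁=0, q₋₂=1):
  k=0: a=6, p=6, q=1
  k=1: a=1, p=7, q=1
  k=2: a=2, p=20, q=3
  k=3: a=1, p=27, q=4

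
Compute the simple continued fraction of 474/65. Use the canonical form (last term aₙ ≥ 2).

[7; 3, 2, 2, 1, 2]

474 = 7×65 + 19
65 = 3×19 + 8
19 = 2×8 + 3
8 = 2×3 + 2
3 = 1×2 + 1
2 = 2×1 + 0  (stop)
So 474/65 = [7; 3, 2, 2, 1, 2].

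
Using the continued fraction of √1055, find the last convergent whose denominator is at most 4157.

√1055 = [32; 2, 12, 2, 64, …] (period length 4).
Convergents:
  p_0/q_0 = 32/1
  p_1/q_1 = 65/2
  p_2/q_2 = 812/25
  p_3/q_3 = 1689/52
  p_4/q_4 = 108908/3353
  p_5/q_5 = 219505/6758
q_4 = 3353 ≤ 4157 < 6758 = q_5, so the answer is 108908/3353.

108908/3353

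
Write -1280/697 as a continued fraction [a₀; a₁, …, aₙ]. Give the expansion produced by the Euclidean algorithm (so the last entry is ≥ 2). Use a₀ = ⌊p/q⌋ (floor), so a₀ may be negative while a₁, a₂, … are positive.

-1280 = -2×697 + 114
697 = 6×114 + 13
114 = 8×13 + 10
13 = 1×10 + 3
10 = 3×3 + 1
3 = 3×1 + 0  (stop)
So -1280/697 = [-2; 6, 8, 1, 3, 3].

[-2; 6, 8, 1, 3, 3]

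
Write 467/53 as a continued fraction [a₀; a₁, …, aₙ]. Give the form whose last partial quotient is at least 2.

[8; 1, 4, 3, 3]

467 = 8·53 + 43
53 = 1·43 + 10
43 = 4·10 + 3
10 = 3·3 + 1
3 = 3·1 + 0  (stop)
So 467/53 = [8; 1, 4, 3, 3].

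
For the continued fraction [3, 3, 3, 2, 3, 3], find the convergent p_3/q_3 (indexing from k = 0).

Using pₖ = aₖpₖ₋₁ + pₖ₋₂, qₖ = aₖqₖ₋₁ + qₖ₋₂ (with p₋₁=1, p₋₂=0, q₋₁=0, q₋₂=1):
  k=0: a=3, p=3, q=1
  k=1: a=3, p=10, q=3
  k=2: a=3, p=33, q=10
  k=3: a=2, p=76, q=23

76/23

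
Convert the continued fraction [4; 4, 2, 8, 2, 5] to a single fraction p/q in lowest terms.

Using pₖ = aₖpₖ₋₁ + pₖ₋₂ and qₖ = aₖqₖ₋₁ + qₖ₋₂:
  k=0: a=4, p=4, q=1
  k=1: a=4, p=17, q=4
  k=2: a=2, p=38, q=9
  k=3: a=8, p=321, q=76
  k=4: a=2, p=680, q=161
  k=5: a=5, p=3721, q=881

3721/881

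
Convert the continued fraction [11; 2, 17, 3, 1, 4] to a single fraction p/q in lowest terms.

7753/675

Fold from the inside: start with 4/1.
  1 + 1/4 = 5/4
  3 + 4/5 = 19/5
  17 + 5/19 = 328/19
  2 + 19/328 = 675/328
  11 + 328/675 = 7753/675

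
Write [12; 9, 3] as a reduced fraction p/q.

Using pₖ = aₖpₖ₋₁ + pₖ₋₂ and qₖ = aₖqₖ₋₁ + qₖ₋₂:
  k=0: a=12, p=12, q=1
  k=1: a=9, p=109, q=9
  k=2: a=3, p=339, q=28

339/28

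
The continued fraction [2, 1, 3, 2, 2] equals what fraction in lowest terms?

61/22

Fold from the inside: start with 2/1.
  2 + 1/2 = 5/2
  3 + 2/5 = 17/5
  1 + 5/17 = 22/17
  2 + 17/22 = 61/22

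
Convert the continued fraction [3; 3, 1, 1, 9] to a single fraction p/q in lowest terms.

Using pₖ = aₖpₖ₋₁ + pₖ₋₂ and qₖ = aₖqₖ₋₁ + qₖ₋₂:
  k=0: a=3, p=3, q=1
  k=1: a=3, p=10, q=3
  k=2: a=1, p=13, q=4
  k=3: a=1, p=23, q=7
  k=4: a=9, p=220, q=67

220/67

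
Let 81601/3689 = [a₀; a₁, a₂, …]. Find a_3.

81601 = 22·3689 + 443   →  a_0 = 22
3689 = 8·443 + 145   →  a_1 = 8
443 = 3·145 + 8   →  a_2 = 3
145 = 18·8 + 1   →  a_3 = 18

18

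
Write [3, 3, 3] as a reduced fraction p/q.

33/10

Using pₖ = aₖpₖ₋₁ + pₖ₋₂ and qₖ = aₖqₖ₋₁ + qₖ₋₂:
  k=0: a=3, p=3, q=1
  k=1: a=3, p=10, q=3
  k=2: a=3, p=33, q=10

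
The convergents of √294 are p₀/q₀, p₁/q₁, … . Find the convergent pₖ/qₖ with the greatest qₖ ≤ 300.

√294 = [17; 6, 1, 4, 1, 6, 34, …] (period length 6).
Convergents:
  p_0/q_0 = 17/1
  p_1/q_1 = 103/6
  p_2/q_2 = 120/7
  p_3/q_3 = 583/34
  p_4/q_4 = 703/41
  p_5/q_5 = 4801/280
  p_6/q_6 = 163937/9561
q_5 = 280 ≤ 300 < 9561 = q_6, so the answer is 4801/280.

4801/280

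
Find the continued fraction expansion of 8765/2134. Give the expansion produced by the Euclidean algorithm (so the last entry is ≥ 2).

[4; 9, 3, 7, 3, 3]

8765 = 4·2134 + 229
2134 = 9·229 + 73
229 = 3·73 + 10
73 = 7·10 + 3
10 = 3·3 + 1
3 = 3·1 + 0  (stop)
So 8765/2134 = [4; 9, 3, 7, 3, 3].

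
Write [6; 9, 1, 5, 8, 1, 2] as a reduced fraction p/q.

9543/1564

Fold from the inside: start with 2/1.
  1 + 1/2 = 3/2
  8 + 2/3 = 26/3
  5 + 3/26 = 133/26
  1 + 26/133 = 159/133
  9 + 133/159 = 1564/159
  6 + 159/1564 = 9543/1564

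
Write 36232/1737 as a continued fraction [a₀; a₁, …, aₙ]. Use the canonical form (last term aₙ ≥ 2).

36232 = 20·1737 + 1492
1737 = 1·1492 + 245
1492 = 6·245 + 22
245 = 11·22 + 3
22 = 7·3 + 1
3 = 3·1 + 0  (stop)
So 36232/1737 = [20; 1, 6, 11, 7, 3].

[20; 1, 6, 11, 7, 3]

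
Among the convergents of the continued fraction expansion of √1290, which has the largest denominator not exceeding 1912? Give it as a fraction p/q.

√1290 = [35; 1, 10, 1, 70, …] (period length 4).
Convergents:
  p_0/q_0 = 35/1
  p_1/q_1 = 36/1
  p_2/q_2 = 395/11
  p_3/q_3 = 431/12
  p_4/q_4 = 30565/851
  p_5/q_5 = 30996/863
  p_6/q_6 = 340525/9481
q_5 = 863 ≤ 1912 < 9481 = q_6, so the answer is 30996/863.

30996/863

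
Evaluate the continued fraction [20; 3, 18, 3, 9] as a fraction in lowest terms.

31853/1567

Using pₖ = aₖpₖ₋₁ + pₖ₋₂ and qₖ = aₖqₖ₋₁ + qₖ₋₂:
  k=0: a=20, p=20, q=1
  k=1: a=3, p=61, q=3
  k=2: a=18, p=1118, q=55
  k=3: a=3, p=3415, q=168
  k=4: a=9, p=31853, q=1567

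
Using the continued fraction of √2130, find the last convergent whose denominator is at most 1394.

√2130 = [46; 6, 1, 1, 2, 1, 1, 6, 92, …] (period length 8).
Convergents:
  p_0/q_0 = 46/1
  p_1/q_1 = 277/6
  p_2/q_2 = 323/7
  p_3/q_3 = 600/13
  p_4/q_4 = 1523/33
  p_5/q_5 = 2123/46
  p_6/q_6 = 3646/79
  p_7/q_7 = 23999/520
  p_8/q_8 = 2211554/47919
q_7 = 520 ≤ 1394 < 47919 = q_8, so the answer is 23999/520.

23999/520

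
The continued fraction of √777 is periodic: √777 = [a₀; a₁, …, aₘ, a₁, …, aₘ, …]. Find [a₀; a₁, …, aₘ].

[27; 1, 6, 1, 54]

a₀ = ⌊√777⌋ = 27.
With m₀=0, d₀=1 and mₖ₊₁ = dₖaₖ − mₖ, dₖ₊₁ = (n − mₖ₊₁²)/dₖ, aₖ₊₁ = ⌊(a₀+mₖ₊₁)/dₖ₊₁⌋:
  k=1: m=27, d=48, a=1
  k=2: m=21, d=7, a=6
  k=3: m=21, d=48, a=1
  k=4: m=27, d=1, a=54
d=1 and a=2a₀=54 at k=4, so the next step gives (m, d) = (27, 48) again — its k=1 value — and the period has length 4.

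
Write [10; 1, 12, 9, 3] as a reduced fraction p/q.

4009/367

Fold from the inside: start with 3/1.
  9 + 1/3 = 28/3
  12 + 3/28 = 339/28
  1 + 28/339 = 367/339
  10 + 339/367 = 4009/367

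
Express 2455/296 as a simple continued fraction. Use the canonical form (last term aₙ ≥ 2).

2455 = 8×296 + 87
296 = 3×87 + 35
87 = 2×35 + 17
35 = 2×17 + 1
17 = 17×1 + 0  (stop)
So 2455/296 = [8; 3, 2, 2, 17].

[8; 3, 2, 2, 17]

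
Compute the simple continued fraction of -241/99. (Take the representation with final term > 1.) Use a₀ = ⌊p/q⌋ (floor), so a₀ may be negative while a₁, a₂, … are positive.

-241 = -3·99 + 56
99 = 1·56 + 43
56 = 1·43 + 13
43 = 3·13 + 4
13 = 3·4 + 1
4 = 4·1 + 0  (stop)
So -241/99 = [-3; 1, 1, 3, 3, 4].

[-3; 1, 1, 3, 3, 4]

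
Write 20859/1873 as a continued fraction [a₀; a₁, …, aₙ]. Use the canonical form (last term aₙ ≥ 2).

[11; 7, 3, 6, 4, 3]

20859 = 11·1873 + 256
1873 = 7·256 + 81
256 = 3·81 + 13
81 = 6·13 + 3
13 = 4·3 + 1
3 = 3·1 + 0  (stop)
So 20859/1873 = [11; 7, 3, 6, 4, 3].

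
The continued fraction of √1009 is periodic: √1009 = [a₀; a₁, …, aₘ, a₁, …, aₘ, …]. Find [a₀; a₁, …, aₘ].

a₀ = ⌊√1009⌋ = 31.
With m₀=0, d₀=1 and mₖ₊₁ = dₖaₖ − mₖ, dₖ₊₁ = (n − mₖ₊₁²)/dₖ, aₖ₊₁ = ⌊(a₀+mₖ₊₁)/dₖ₊₁⌋:
  k=1: m=31, d=48, a=1
  k=2: m=17, d=15, a=3
  k=3: m=28, d=15, a=3
  k=4: m=17, d=48, a=1
  k=5: m=31, d=1, a=62
d=1 and a=2a₀=62 at k=5, so the next step gives (m, d) = (31, 48) again — its k=1 value — and the period has length 5.

[31; 1, 3, 3, 1, 62]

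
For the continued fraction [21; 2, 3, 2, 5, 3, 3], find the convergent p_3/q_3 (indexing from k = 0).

343/16

Using pₖ = aₖpₖ₋₁ + pₖ₋₂, qₖ = aₖqₖ₋₁ + qₖ₋₂ (with p₋₁=1, p₋₂=0, q₋₁=0, q₋₂=1):
  k=0: a=21, p=21, q=1
  k=1: a=2, p=43, q=2
  k=2: a=3, p=150, q=7
  k=3: a=2, p=343, q=16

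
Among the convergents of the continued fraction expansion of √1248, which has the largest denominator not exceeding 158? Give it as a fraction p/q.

1837/52

√1248 = [35; 3, 17, 3, 70, …] (period length 4).
Convergents:
  p_0/q_0 = 35/1
  p_1/q_1 = 106/3
  p_2/q_2 = 1837/52
  p_3/q_3 = 5617/159
q_2 = 52 ≤ 158 < 159 = q_3, so the answer is 1837/52.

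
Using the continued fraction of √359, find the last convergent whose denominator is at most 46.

360/19

√359 = [18; 1, 17, 1, 36, …] (period length 4).
Convergents:
  p_0/q_0 = 18/1
  p_1/q_1 = 19/1
  p_2/q_2 = 341/18
  p_3/q_3 = 360/19
  p_4/q_4 = 13301/702
q_3 = 19 ≤ 46 < 702 = q_4, so the answer is 360/19.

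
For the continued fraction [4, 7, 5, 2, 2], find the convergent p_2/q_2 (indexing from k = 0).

Using pₖ = aₖpₖ₋₁ + pₖ₋₂, qₖ = aₖqₖ₋₁ + qₖ₋₂ (with p₋₁=1, p₋₂=0, q₋₁=0, q₋₂=1):
  k=0: a=4, p=4, q=1
  k=1: a=7, p=29, q=7
  k=2: a=5, p=149, q=36

149/36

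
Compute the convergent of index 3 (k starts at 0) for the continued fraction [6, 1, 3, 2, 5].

Using pₖ = aₖpₖ₋₁ + pₖ₋₂, qₖ = aₖqₖ₋₁ + qₖ₋₂ (with p₋₁=1, p₋₂=0, q₋₁=0, q₋₂=1):
  k=0: a=6, p=6, q=1
  k=1: a=1, p=7, q=1
  k=2: a=3, p=27, q=4
  k=3: a=2, p=61, q=9

61/9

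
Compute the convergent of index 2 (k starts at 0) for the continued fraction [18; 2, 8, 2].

Using pₖ = aₖpₖ₋₁ + pₖ₋₂, qₖ = aₖqₖ₋₁ + qₖ₋₂ (with p₋₁=1, p₋₂=0, q₋₁=0, q₋₂=1):
  k=0: a=18, p=18, q=1
  k=1: a=2, p=37, q=2
  k=2: a=8, p=314, q=17

314/17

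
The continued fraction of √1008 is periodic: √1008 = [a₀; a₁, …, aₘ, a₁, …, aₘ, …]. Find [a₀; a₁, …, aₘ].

a₀ = ⌊√1008⌋ = 31.
With m₀=0, d₀=1 and mₖ₊₁ = dₖaₖ − mₖ, dₖ₊₁ = (n − mₖ₊₁²)/dₖ, aₖ₊₁ = ⌊(a₀+mₖ₊₁)/dₖ₊₁⌋:
  k=1: m=31, d=47, a=1
  k=2: m=16, d=16, a=2
  k=3: m=16, d=47, a=1
  k=4: m=31, d=1, a=62
d=1 and a=2a₀=62 at k=4, so the next step gives (m, d) = (31, 47) again — its k=1 value — and the period has length 4.

[31; 1, 2, 1, 62]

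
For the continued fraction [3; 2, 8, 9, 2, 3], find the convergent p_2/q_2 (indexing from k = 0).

Using pₖ = aₖpₖ₋₁ + pₖ₋₂, qₖ = aₖqₖ₋₁ + qₖ₋₂ (with p₋₁=1, p₋₂=0, q₋₁=0, q₋₂=1):
  k=0: a=3, p=3, q=1
  k=1: a=2, p=7, q=2
  k=2: a=8, p=59, q=17

59/17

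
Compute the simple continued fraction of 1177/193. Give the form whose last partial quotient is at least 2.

1177 = 6·193 + 19
193 = 10·19 + 3
19 = 6·3 + 1
3 = 3·1 + 0  (stop)
So 1177/193 = [6; 10, 6, 3].

[6; 10, 6, 3]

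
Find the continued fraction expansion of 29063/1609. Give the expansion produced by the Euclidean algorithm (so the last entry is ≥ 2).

[18; 15, 1, 13, 2, 3]

29063 = 18·1609 + 101
1609 = 15·101 + 94
101 = 1·94 + 7
94 = 13·7 + 3
7 = 2·3 + 1
3 = 3·1 + 0  (stop)
So 29063/1609 = [18; 15, 1, 13, 2, 3].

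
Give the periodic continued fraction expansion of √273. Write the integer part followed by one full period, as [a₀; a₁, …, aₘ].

[16; 1, 1, 10, 1, 1, 32]

a₀ = ⌊√273⌋ = 16.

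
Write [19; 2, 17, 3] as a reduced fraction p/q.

2085/107

Using pₖ = aₖpₖ₋₁ + pₖ₋₂ and qₖ = aₖqₖ₋₁ + qₖ₋₂:
  k=0: a=19, p=19, q=1
  k=1: a=2, p=39, q=2
  k=2: a=17, p=682, q=35
  k=3: a=3, p=2085, q=107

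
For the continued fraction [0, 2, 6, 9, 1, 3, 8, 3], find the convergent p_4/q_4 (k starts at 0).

61/132

Using pₖ = aₖpₖ₋₁ + pₖ₋₂, qₖ = aₖqₖ₋₁ + qₖ₋₂ (with p₋₁=1, p₋₂=0, q₋₁=0, q₋₂=1):
  k=0: a=0, p=0, q=1
  k=1: a=2, p=1, q=2
  k=2: a=6, p=6, q=13
  k=3: a=9, p=55, q=119
  k=4: a=1, p=61, q=132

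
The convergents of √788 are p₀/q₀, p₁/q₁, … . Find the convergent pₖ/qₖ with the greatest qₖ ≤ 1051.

22036/785

√788 = [28; 14, 56, …] (period length 2).
Convergents:
  p_0/q_0 = 28/1
  p_1/q_1 = 393/14
  p_2/q_2 = 22036/785
  p_3/q_3 = 308897/11004
q_2 = 785 ≤ 1051 < 11004 = q_3, so the answer is 22036/785.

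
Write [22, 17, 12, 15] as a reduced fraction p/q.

Fold from the inside: start with 15/1.
  12 + 1/15 = 181/15
  17 + 15/181 = 3092/181
  22 + 181/3092 = 68205/3092

68205/3092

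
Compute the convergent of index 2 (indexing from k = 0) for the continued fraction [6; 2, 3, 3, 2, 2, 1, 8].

Using pₖ = aₖpₖ₋₁ + pₖ₋₂, qₖ = aₖqₖ₋₁ + qₖ₋₂ (with p₋₁=1, p₋₂=0, q₋₁=0, q₋₂=1):
  k=0: a=6, p=6, q=1
  k=1: a=2, p=13, q=2
  k=2: a=3, p=45, q=7

45/7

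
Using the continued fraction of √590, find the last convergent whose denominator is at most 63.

√590 = [24; 3, 2, 4, 2, 3, 48, …] (period length 6).
Convergents:
  p_0/q_0 = 24/1
  p_1/q_1 = 73/3
  p_2/q_2 = 170/7
  p_3/q_3 = 753/31
  p_4/q_4 = 1676/69
q_3 = 31 ≤ 63 < 69 = q_4, so the answer is 753/31.

753/31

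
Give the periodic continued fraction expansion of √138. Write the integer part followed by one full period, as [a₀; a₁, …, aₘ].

[11; 1, 2, 1, 22]

a₀ = ⌊√138⌋ = 11.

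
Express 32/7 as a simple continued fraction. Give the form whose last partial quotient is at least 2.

[4; 1, 1, 3]

32 = 4×7 + 4
7 = 1×4 + 3
4 = 1×3 + 1
3 = 3×1 + 0  (stop)
So 32/7 = [4; 1, 1, 3].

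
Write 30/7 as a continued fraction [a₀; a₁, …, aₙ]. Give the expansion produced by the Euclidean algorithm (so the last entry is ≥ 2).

30 = 4×7 + 2
7 = 3×2 + 1
2 = 2×1 + 0  (stop)
So 30/7 = [4; 3, 2].

[4; 3, 2]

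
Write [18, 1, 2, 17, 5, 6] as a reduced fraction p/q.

30437/1630

Using pₖ = aₖpₖ₋₁ + pₖ₋₂ and qₖ = aₖqₖ₋₁ + qₖ₋₂:
  k=0: a=18, p=18, q=1
  k=1: a=1, p=19, q=1
  k=2: a=2, p=56, q=3
  k=3: a=17, p=971, q=52
  k=4: a=5, p=4911, q=263
  k=5: a=6, p=30437, q=1630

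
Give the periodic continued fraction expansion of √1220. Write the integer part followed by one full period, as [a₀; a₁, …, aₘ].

[34; 1, 12, 1, 68]

a₀ = ⌊√1220⌋ = 34.
With m₀=0, d₀=1 and mₖ₊₁ = dₖaₖ − mₖ, dₖ₊₁ = (n − mₖ₊₁²)/dₖ, aₖ₊₁ = ⌊(a₀+mₖ₊₁)/dₖ₊₁⌋:
  k=1: m=34, d=64, a=1
  k=2: m=30, d=5, a=12
  k=3: m=30, d=64, a=1
  k=4: m=34, d=1, a=68
d=1 and a=2a₀=68 at k=4, so the next step gives (m, d) = (34, 64) again — its k=1 value — and the period has length 4.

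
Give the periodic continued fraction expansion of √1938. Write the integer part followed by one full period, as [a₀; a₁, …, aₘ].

[44; 44, 88]

a₀ = ⌊√1938⌋ = 44.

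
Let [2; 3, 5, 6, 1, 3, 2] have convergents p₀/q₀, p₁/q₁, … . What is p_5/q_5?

1027/444

Using pₖ = aₖpₖ₋₁ + pₖ₋₂, qₖ = aₖqₖ₋₁ + qₖ₋₂ (with p₋₁=1, p₋₂=0, q₋₁=0, q₋₂=1):
  k=0: a=2, p=2, q=1
  k=1: a=3, p=7, q=3
  k=2: a=5, p=37, q=16
  k=3: a=6, p=229, q=99
  k=4: a=1, p=266, q=115
  k=5: a=3, p=1027, q=444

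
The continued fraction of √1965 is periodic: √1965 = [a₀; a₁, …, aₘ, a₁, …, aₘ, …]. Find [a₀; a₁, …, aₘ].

[44; 3, 21, 1, 4, 1, 21, 3, 88]

a₀ = ⌊√1965⌋ = 44.
With m₀=0, d₀=1 and mₖ₊₁ = dₖaₖ − mₖ, dₖ₊₁ = (n − mₖ₊₁²)/dₖ, aₖ₊₁ = ⌊(a₀+mₖ₊₁)/dₖ₊₁⌋:
  k=1: m=44, d=29, a=3
  k=2: m=43, d=4, a=21
  k=3: m=41, d=71, a=1
  k=4: m=30, d=15, a=4
  k=5: m=30, d=71, a=1
  k=6: m=41, d=4, a=21
  k=7: m=43, d=29, a=3
  k=8: m=44, d=1, a=88
d=1 and a=2a₀=88 at k=8, so the next step gives (m, d) = (44, 29) again — its k=1 value — and the period has length 8.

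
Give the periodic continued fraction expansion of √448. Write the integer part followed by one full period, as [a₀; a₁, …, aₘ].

[21; 6, 42]

a₀ = ⌊√448⌋ = 21.
With m₀=0, d₀=1 and mₖ₊₁ = dₖaₖ − mₖ, dₖ₊₁ = (n − mₖ₊₁²)/dₖ, aₖ₊₁ = ⌊(a₀+mₖ₊₁)/dₖ₊₁⌋:
  k=1: m=21, d=7, a=6
  k=2: m=21, d=1, a=42
d=1 and a=2a₀=42 at k=2, so the next step gives (m, d) = (21, 7) again — its k=1 value — and the period has length 2.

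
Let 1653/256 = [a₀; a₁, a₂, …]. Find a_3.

1653 = 6·256 + 117   →  a_0 = 6
256 = 2·117 + 22   →  a_1 = 2
117 = 5·22 + 7   →  a_2 = 5
22 = 3·7 + 1   →  a_3 = 3

3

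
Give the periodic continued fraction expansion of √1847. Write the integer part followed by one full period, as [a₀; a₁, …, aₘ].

[42; 1, 41, 1, 84]

a₀ = ⌊√1847⌋ = 42.
With m₀=0, d₀=1 and mₖ₊₁ = dₖaₖ − mₖ, dₖ₊₁ = (n − mₖ₊₁²)/dₖ, aₖ₊₁ = ⌊(a₀+mₖ₊₁)/dₖ₊₁⌋:
  k=1: m=42, d=83, a=1
  k=2: m=41, d=2, a=41
  k=3: m=41, d=83, a=1
  k=4: m=42, d=1, a=84
d=1 and a=2a₀=84 at k=4, so the next step gives (m, d) = (42, 83) again — its k=1 value — and the period has length 4.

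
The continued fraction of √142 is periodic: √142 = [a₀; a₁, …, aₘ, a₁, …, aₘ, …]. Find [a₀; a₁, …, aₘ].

a₀ = ⌊√142⌋ = 11.
With m₀=0, d₀=1 and mₖ₊₁ = dₖaₖ − mₖ, dₖ₊₁ = (n − mₖ₊₁²)/dₖ, aₖ₊₁ = ⌊(a₀+mₖ₊₁)/dₖ₊₁⌋:
  k=1: m=11, d=21, a=1
  k=2: m=10, d=2, a=10
  k=3: m=10, d=21, a=1
  k=4: m=11, d=1, a=22
d=1 and a=2a₀=22 at k=4, so the next step gives (m, d) = (11, 21) again — its k=1 value — and the period has length 4.

[11; 1, 10, 1, 22]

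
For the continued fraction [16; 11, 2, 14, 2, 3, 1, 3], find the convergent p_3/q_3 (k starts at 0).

Using pₖ = aₖpₖ₋₁ + pₖ₋₂, qₖ = aₖqₖ₋₁ + qₖ₋₂ (with p₋₁=1, p₋₂=0, q₋₁=0, q₋₂=1):
  k=0: a=16, p=16, q=1
  k=1: a=11, p=177, q=11
  k=2: a=2, p=370, q=23
  k=3: a=14, p=5357, q=333

5357/333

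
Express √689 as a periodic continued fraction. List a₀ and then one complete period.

[26; 4, 52]

a₀ = ⌊√689⌋ = 26.
With m₀=0, d₀=1 and mₖ₊₁ = dₖaₖ − mₖ, dₖ₊₁ = (n − mₖ₊₁²)/dₖ, aₖ₊₁ = ⌊(a₀+mₖ₊₁)/dₖ₊₁⌋:
  k=1: m=26, d=13, a=4
  k=2: m=26, d=1, a=52
d=1 and a=2a₀=52 at k=2, so the next step gives (m, d) = (26, 13) again — its k=1 value — and the period has length 2.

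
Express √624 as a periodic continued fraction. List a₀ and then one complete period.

[24; 1, 48]

a₀ = ⌊√624⌋ = 24.
With m₀=0, d₀=1 and mₖ₊₁ = dₖaₖ − mₖ, dₖ₊₁ = (n − mₖ₊₁²)/dₖ, aₖ₊₁ = ⌊(a₀+mₖ₊₁)/dₖ₊₁⌋:
  k=1: m=24, d=48, a=1
  k=2: m=24, d=1, a=48
d=1 and a=2a₀=48 at k=2, so the next step gives (m, d) = (24, 48) again — its k=1 value — and the period has length 2.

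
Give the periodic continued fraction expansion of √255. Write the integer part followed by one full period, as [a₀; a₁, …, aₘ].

[15; 1, 30]

a₀ = ⌊√255⌋ = 15.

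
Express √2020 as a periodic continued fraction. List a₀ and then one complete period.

[44; 1, 16, 1, 88]

a₀ = ⌊√2020⌋ = 44.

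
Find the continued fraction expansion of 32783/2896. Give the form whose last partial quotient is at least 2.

[11; 3, 8, 16, 2, 3]

32783 = 11·2896 + 927
2896 = 3·927 + 115
927 = 8·115 + 7
115 = 16·7 + 3
7 = 2·3 + 1
3 = 3·1 + 0  (stop)
So 32783/2896 = [11; 3, 8, 16, 2, 3].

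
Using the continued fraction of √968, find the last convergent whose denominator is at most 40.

280/9

√968 = [31; 8, 1, 6, 1, 8, 62, …] (period length 6).
Convergents:
  p_0/q_0 = 31/1
  p_1/q_1 = 249/8
  p_2/q_2 = 280/9
  p_3/q_3 = 1929/62
q_2 = 9 ≤ 40 < 62 = q_3, so the answer is 280/9.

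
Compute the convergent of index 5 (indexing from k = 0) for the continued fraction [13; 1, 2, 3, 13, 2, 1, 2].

Using pₖ = aₖpₖ₋₁ + pₖ₋₂, qₖ = aₖqₖ₋₁ + qₖ₋₂ (with p₋₁=1, p₋₂=0, q₋₁=0, q₋₂=1):
  k=0: a=13, p=13, q=1
  k=1: a=1, p=14, q=1
  k=2: a=2, p=41, q=3
  k=3: a=3, p=137, q=10
  k=4: a=13, p=1822, q=133
  k=5: a=2, p=3781, q=276

3781/276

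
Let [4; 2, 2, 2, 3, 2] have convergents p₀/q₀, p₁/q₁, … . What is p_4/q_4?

181/41

Using pₖ = aₖpₖ₋₁ + pₖ₋₂, qₖ = aₖqₖ₋₁ + qₖ₋₂ (with p₋₁=1, p₋₂=0, q₋₁=0, q₋₂=1):
  k=0: a=4, p=4, q=1
  k=1: a=2, p=9, q=2
  k=2: a=2, p=22, q=5
  k=3: a=2, p=53, q=12
  k=4: a=3, p=181, q=41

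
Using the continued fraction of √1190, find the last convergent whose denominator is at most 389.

√1190 = [34; 2, 68, …] (period length 2).
Convergents:
  p_0/q_0 = 34/1
  p_1/q_1 = 69/2
  p_2/q_2 = 4726/137
  p_3/q_3 = 9521/276
  p_4/q_4 = 652154/18905
q_3 = 276 ≤ 389 < 18905 = q_4, so the answer is 9521/276.

9521/276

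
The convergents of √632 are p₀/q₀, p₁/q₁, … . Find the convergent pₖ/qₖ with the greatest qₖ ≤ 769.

7743/308

√632 = [25; 7, 6, 7, 50, …] (period length 4).
Convergents:
  p_0/q_0 = 25/1
  p_1/q_1 = 176/7
  p_2/q_2 = 1081/43
  p_3/q_3 = 7743/308
  p_4/q_4 = 388231/15443
q_3 = 308 ≤ 769 < 15443 = q_4, so the answer is 7743/308.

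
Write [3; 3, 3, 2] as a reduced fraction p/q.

Fold from the inside: start with 2/1.
  3 + 1/2 = 7/2
  3 + 2/7 = 23/7
  3 + 7/23 = 76/23

76/23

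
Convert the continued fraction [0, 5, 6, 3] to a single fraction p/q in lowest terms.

19/98

Fold from the inside: start with 3/1.
  6 + 1/3 = 19/3
  5 + 3/19 = 98/19
  0 + 19/98 = 19/98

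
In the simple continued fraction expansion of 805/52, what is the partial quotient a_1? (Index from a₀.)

805 = 15·52 + 25   →  a_0 = 15
52 = 2·25 + 2   →  a_1 = 2

2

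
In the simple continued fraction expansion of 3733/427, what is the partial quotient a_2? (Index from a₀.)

3733 = 8·427 + 317   →  a_0 = 8
427 = 1·317 + 110   →  a_1 = 1
317 = 2·110 + 97   →  a_2 = 2

2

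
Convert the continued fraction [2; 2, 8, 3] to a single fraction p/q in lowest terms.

131/53

Fold from the inside: start with 3/1.
  8 + 1/3 = 25/3
  2 + 3/25 = 53/25
  2 + 25/53 = 131/53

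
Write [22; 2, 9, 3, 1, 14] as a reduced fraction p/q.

25868/1151

Using pₖ = aₖpₖ₋₁ + pₖ₋₂ and qₖ = aₖqₖ₋₁ + qₖ₋₂:
  k=0: a=22, p=22, q=1
  k=1: a=2, p=45, q=2
  k=2: a=9, p=427, q=19
  k=3: a=3, p=1326, q=59
  k=4: a=1, p=1753, q=78
  k=5: a=14, p=25868, q=1151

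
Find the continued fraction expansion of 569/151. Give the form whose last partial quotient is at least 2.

[3; 1, 3, 3, 5, 2]

569 = 3·151 + 116
151 = 1·116 + 35
116 = 3·35 + 11
35 = 3·11 + 2
11 = 5·2 + 1
2 = 2·1 + 0  (stop)
So 569/151 = [3; 1, 3, 3, 5, 2].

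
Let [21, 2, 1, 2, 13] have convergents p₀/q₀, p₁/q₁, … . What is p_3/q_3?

171/8

Using pₖ = aₖpₖ₋₁ + pₖ₋₂, qₖ = aₖqₖ₋₁ + qₖ₋₂ (with p₋₁=1, p₋₂=0, q₋₁=0, q₋₂=1):
  k=0: a=21, p=21, q=1
  k=1: a=2, p=43, q=2
  k=2: a=1, p=64, q=3
  k=3: a=2, p=171, q=8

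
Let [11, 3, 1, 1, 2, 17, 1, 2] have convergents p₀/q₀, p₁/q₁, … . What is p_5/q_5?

Using pₖ = aₖpₖ₋₁ + pₖ₋₂, qₖ = aₖqₖ₋₁ + qₖ₋₂ (with p₋₁=1, p₋₂=0, q₋₁=0, q₋₂=1):
  k=0: a=11, p=11, q=1
  k=1: a=3, p=34, q=3
  k=2: a=1, p=45, q=4
  k=3: a=1, p=79, q=7
  k=4: a=2, p=203, q=18
  k=5: a=17, p=3530, q=313

3530/313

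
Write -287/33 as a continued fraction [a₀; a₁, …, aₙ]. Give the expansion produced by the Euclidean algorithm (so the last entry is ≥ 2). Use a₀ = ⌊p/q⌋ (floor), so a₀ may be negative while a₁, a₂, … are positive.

[-9; 3, 3, 3]

-287 = -9×33 + 10
33 = 3×10 + 3
10 = 3×3 + 1
3 = 3×1 + 0  (stop)
So -287/33 = [-9; 3, 3, 3].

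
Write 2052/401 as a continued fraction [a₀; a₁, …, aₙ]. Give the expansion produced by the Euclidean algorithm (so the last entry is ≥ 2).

[5; 8, 1, 1, 7, 3]

2052 = 5×401 + 47
401 = 8×47 + 25
47 = 1×25 + 22
25 = 1×22 + 3
22 = 7×3 + 1
3 = 3×1 + 0  (stop)
So 2052/401 = [5; 8, 1, 1, 7, 3].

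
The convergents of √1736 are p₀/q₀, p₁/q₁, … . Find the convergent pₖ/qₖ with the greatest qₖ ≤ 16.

125/3

√1736 = [41; 1, 1, 1, 82, …] (period length 4).
Convergents:
  p_0/q_0 = 41/1
  p_1/q_1 = 42/1
  p_2/q_2 = 83/2
  p_3/q_3 = 125/3
  p_4/q_4 = 10333/248
q_3 = 3 ≤ 16 < 248 = q_4, so the answer is 125/3.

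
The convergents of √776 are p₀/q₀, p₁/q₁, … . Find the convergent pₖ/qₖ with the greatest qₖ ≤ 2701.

65157/2339

√776 = [27; 1, 5, 1, 54, …] (period length 4).
Convergents:
  p_0/q_0 = 27/1
  p_1/q_1 = 28/1
  p_2/q_2 = 167/6
  p_3/q_3 = 195/7
  p_4/q_4 = 10697/384
  p_5/q_5 = 10892/391
  p_6/q_6 = 65157/2339
  p_7/q_7 = 76049/2730
q_6 = 2339 ≤ 2701 < 2730 = q_7, so the answer is 65157/2339.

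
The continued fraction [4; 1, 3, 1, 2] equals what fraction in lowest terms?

67/14

Using pₖ = aₖpₖ₋₁ + pₖ₋₂ and qₖ = aₖqₖ₋₁ + qₖ₋₂:
  k=0: a=4, p=4, q=1
  k=1: a=1, p=5, q=1
  k=2: a=3, p=19, q=4
  k=3: a=1, p=24, q=5
  k=4: a=2, p=67, q=14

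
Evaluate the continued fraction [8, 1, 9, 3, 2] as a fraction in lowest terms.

Fold from the inside: start with 2/1.
  3 + 1/2 = 7/2
  9 + 2/7 = 65/7
  1 + 7/65 = 72/65
  8 + 65/72 = 641/72

641/72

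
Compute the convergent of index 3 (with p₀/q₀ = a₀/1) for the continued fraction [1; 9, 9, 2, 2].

192/173

Using pₖ = aₖpₖ₋₁ + pₖ₋₂, qₖ = aₖqₖ₋₁ + qₖ₋₂ (with p₋₁=1, p₋₂=0, q₋₁=0, q₋₂=1):
  k=0: a=1, p=1, q=1
  k=1: a=9, p=10, q=9
  k=2: a=9, p=91, q=82
  k=3: a=2, p=192, q=173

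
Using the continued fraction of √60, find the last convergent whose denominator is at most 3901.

√60 = [7; 1, 2, 1, 14, …] (period length 4).
Convergents:
  p_0/q_0 = 7/1
  p_1/q_1 = 8/1
  p_2/q_2 = 23/3
  p_3/q_3 = 31/4
  p_4/q_4 = 457/59
  p_5/q_5 = 488/63
  p_6/q_6 = 1433/185
  p_7/q_7 = 1921/248
  p_8/q_8 = 28327/3657
  p_9/q_9 = 30248/3905
q_8 = 3657 ≤ 3901 < 3905 = q_9, so the answer is 28327/3657.

28327/3657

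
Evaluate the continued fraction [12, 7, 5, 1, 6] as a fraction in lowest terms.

3569/294

Fold from the inside: start with 6/1.
  1 + 1/6 = 7/6
  5 + 6/7 = 41/7
  7 + 7/41 = 294/41
  12 + 41/294 = 3569/294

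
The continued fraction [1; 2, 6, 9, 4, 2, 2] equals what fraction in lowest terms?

3923/2683

Fold from the inside: start with 2/1.
  2 + 1/2 = 5/2
  4 + 2/5 = 22/5
  9 + 5/22 = 203/22
  6 + 22/203 = 1240/203
  2 + 203/1240 = 2683/1240
  1 + 1240/2683 = 3923/2683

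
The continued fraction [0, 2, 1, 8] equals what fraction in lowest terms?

Fold from the inside: start with 8/1.
  1 + 1/8 = 9/8
  2 + 8/9 = 26/9
  0 + 9/26 = 9/26

9/26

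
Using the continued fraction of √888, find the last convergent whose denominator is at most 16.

149/5

√888 = [29; 1, 3, 1, 58, …] (period length 4).
Convergents:
  p_0/q_0 = 29/1
  p_1/q_1 = 30/1
  p_2/q_2 = 119/4
  p_3/q_3 = 149/5
  p_4/q_4 = 8761/294
q_3 = 5 ≤ 16 < 294 = q_4, so the answer is 149/5.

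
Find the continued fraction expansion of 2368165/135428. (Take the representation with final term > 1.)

2368165 = 17*135428 + 65889
135428 = 2*65889 + 3650
65889 = 18*3650 + 189
3650 = 19*189 + 59
189 = 3*59 + 12
59 = 4*12 + 11
12 = 1*11 + 1
11 = 11*1 + 0  (stop)
So 2368165/135428 = [17; 2, 18, 19, 3, 4, 1, 11].

[17; 2, 18, 19, 3, 4, 1, 11]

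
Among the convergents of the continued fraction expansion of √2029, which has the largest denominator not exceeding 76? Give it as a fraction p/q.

√2029 = [45; 22, 1, 1, 22, 90, …] (period length 5).
Convergents:
  p_0/q_0 = 45/1
  p_1/q_1 = 991/22
  p_2/q_2 = 1036/23
  p_3/q_3 = 2027/45
  p_4/q_4 = 45630/1013
q_3 = 45 ≤ 76 < 1013 = q_4, so the answer is 2027/45.

2027/45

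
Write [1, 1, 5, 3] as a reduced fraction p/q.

35/19

Fold from the inside: start with 3/1.
  5 + 1/3 = 16/3
  1 + 3/16 = 19/16
  1 + 16/19 = 35/19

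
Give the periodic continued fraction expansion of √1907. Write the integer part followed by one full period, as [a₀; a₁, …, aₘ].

[43; 1, 2, 43, 2, 1, 86]

a₀ = ⌊√1907⌋ = 43.
With m₀=0, d₀=1 and mₖ₊₁ = dₖaₖ − mₖ, dₖ₊₁ = (n − mₖ₊₁²)/dₖ, aₖ₊₁ = ⌊(a₀+mₖ₊₁)/dₖ₊₁⌋:
  k=1: m=43, d=58, a=1
  k=2: m=15, d=29, a=2
  k=3: m=43, d=2, a=43
  k=4: m=43, d=29, a=2
  k=5: m=15, d=58, a=1
  k=6: m=43, d=1, a=86
d=1 and a=2a₀=86 at k=6, so the next step gives (m, d) = (43, 58) again — its k=1 value — and the period has length 6.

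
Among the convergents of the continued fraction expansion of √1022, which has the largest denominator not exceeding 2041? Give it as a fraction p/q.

√1022 = [31; 1, 30, 1, 62, …] (period length 4).
Convergents:
  p_0/q_0 = 31/1
  p_1/q_1 = 32/1
  p_2/q_2 = 991/31
  p_3/q_3 = 1023/32
  p_4/q_4 = 64417/2015
  p_5/q_5 = 65440/2047
q_4 = 2015 ≤ 2041 < 2047 = q_5, so the answer is 64417/2015.

64417/2015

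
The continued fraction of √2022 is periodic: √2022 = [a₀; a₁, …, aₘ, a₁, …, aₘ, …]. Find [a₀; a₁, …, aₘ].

a₀ = ⌊√2022⌋ = 44.
With m₀=0, d₀=1 and mₖ₊₁ = dₖaₖ − mₖ, dₖ₊₁ = (n − mₖ₊₁²)/dₖ, aₖ₊₁ = ⌊(a₀+mₖ₊₁)/dₖ₊₁⌋:
  k=1: m=44, d=86, a=1
  k=2: m=42, d=3, a=28
  k=3: m=42, d=86, a=1
  k=4: m=44, d=1, a=88
d=1 and a=2a₀=88 at k=4, so the next step gives (m, d) = (44, 86) again — its k=1 value — and the period has length 4.

[44; 1, 28, 1, 88]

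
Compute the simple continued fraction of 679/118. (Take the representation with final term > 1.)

679 = 5*118 + 89
118 = 1*89 + 29
89 = 3*29 + 2
29 = 14*2 + 1
2 = 2*1 + 0  (stop)
So 679/118 = [5; 1, 3, 14, 2].

[5; 1, 3, 14, 2]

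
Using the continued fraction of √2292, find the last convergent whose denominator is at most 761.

√2292 = [47; 1, 6, 1, 94, …] (period length 4).
Convergents:
  p_0/q_0 = 47/1
  p_1/q_1 = 48/1
  p_2/q_2 = 335/7
  p_3/q_3 = 383/8
  p_4/q_4 = 36337/759
  p_5/q_5 = 36720/767
q_4 = 759 ≤ 761 < 767 = q_5, so the answer is 36337/759.

36337/759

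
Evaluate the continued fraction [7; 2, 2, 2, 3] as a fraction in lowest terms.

304/41

Fold from the inside: start with 3/1.
  2 + 1/3 = 7/3
  2 + 3/7 = 17/7
  2 + 7/17 = 41/17
  7 + 17/41 = 304/41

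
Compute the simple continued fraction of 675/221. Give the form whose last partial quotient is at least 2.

675 = 3*221 + 12
221 = 18*12 + 5
12 = 2*5 + 2
5 = 2*2 + 1
2 = 2*1 + 0  (stop)
So 675/221 = [3; 18, 2, 2, 2].

[3; 18, 2, 2, 2]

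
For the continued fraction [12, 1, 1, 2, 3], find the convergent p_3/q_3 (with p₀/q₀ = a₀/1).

Using pₖ = aₖpₖ₋₁ + pₖ₋₂, qₖ = aₖqₖ₋₁ + qₖ₋₂ (with p₋₁=1, p₋₂=0, q₋₁=0, q₋₂=1):
  k=0: a=12, p=12, q=1
  k=1: a=1, p=13, q=1
  k=2: a=1, p=25, q=2
  k=3: a=2, p=63, q=5

63/5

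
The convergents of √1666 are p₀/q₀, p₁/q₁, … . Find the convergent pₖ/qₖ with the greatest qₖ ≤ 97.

2449/60

√1666 = [40; 1, 4, 2, 4, 1, 80, …] (period length 6).
Convergents:
  p_0/q_0 = 40/1
  p_1/q_1 = 41/1
  p_2/q_2 = 204/5
  p_3/q_3 = 449/11
  p_4/q_4 = 2000/49
  p_5/q_5 = 2449/60
  p_6/q_6 = 197920/4849
q_5 = 60 ≤ 97 < 4849 = q_6, so the answer is 2449/60.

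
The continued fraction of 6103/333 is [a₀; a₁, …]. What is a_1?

6103 = 18·333 + 109   →  a_0 = 18
333 = 3·109 + 6   →  a_1 = 3

3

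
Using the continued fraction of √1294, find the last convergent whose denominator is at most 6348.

√1294 = [35; 1, 34, 1, 70, …] (period length 4).
Convergents:
  p_0/q_0 = 35/1
  p_1/q_1 = 36/1
  p_2/q_2 = 1259/35
  p_3/q_3 = 1295/36
  p_4/q_4 = 91909/2555
  p_5/q_5 = 93204/2591
  p_6/q_6 = 3260845/90649
q_5 = 2591 ≤ 6348 < 90649 = q_6, so the answer is 93204/2591.

93204/2591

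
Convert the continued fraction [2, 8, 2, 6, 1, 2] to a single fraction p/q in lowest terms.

771/364

Using pₖ = aₖpₖ₋₁ + pₖ₋₂ and qₖ = aₖqₖ₋₁ + qₖ₋₂:
  k=0: a=2, p=2, q=1
  k=1: a=8, p=17, q=8
  k=2: a=2, p=36, q=17
  k=3: a=6, p=233, q=110
  k=4: a=1, p=269, q=127
  k=5: a=2, p=771, q=364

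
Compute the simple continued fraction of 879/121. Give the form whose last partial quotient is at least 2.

879 = 7·121 + 32
121 = 3·32 + 25
32 = 1·25 + 7
25 = 3·7 + 4
7 = 1·4 + 3
4 = 1·3 + 1
3 = 3·1 + 0  (stop)
So 879/121 = [7; 3, 1, 3, 1, 1, 3].

[7; 3, 1, 3, 1, 1, 3]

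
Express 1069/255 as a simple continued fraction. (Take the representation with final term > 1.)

[4; 5, 4, 1, 9]

1069 = 4·255 + 49
255 = 5·49 + 10
49 = 4·10 + 9
10 = 1·9 + 1
9 = 9·1 + 0  (stop)
So 1069/255 = [4; 5, 4, 1, 9].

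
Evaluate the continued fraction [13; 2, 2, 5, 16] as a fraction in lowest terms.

Using pₖ = aₖpₖ₋₁ + pₖ₋₂ and qₖ = aₖqₖ₋₁ + qₖ₋₂:
  k=0: a=13, p=13, q=1
  k=1: a=2, p=27, q=2
  k=2: a=2, p=67, q=5
  k=3: a=5, p=362, q=27
  k=4: a=16, p=5859, q=437

5859/437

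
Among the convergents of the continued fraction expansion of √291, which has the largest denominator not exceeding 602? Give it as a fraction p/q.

√291 = [17; 17, 34, …] (period length 2).
Convergents:
  p_0/q_0 = 17/1
  p_1/q_1 = 290/17
  p_2/q_2 = 9877/579
  p_3/q_3 = 168199/9860
q_2 = 579 ≤ 602 < 9860 = q_3, so the answer is 9877/579.

9877/579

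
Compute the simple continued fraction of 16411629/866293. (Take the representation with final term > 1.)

[18; 1, 17, 14, 16, 12, 2, 8]

16411629 = 18*866293 + 818355
866293 = 1*818355 + 47938
818355 = 17*47938 + 3409
47938 = 14*3409 + 212
3409 = 16*212 + 17
212 = 12*17 + 8
17 = 2*8 + 1
8 = 8*1 + 0  (stop)
So 16411629/866293 = [18; 1, 17, 14, 16, 12, 2, 8].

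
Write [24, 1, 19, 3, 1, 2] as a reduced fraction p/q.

Using pₖ = aₖpₖ₋₁ + pₖ₋₂ and qₖ = aₖqₖ₋₁ + qₖ₋₂:
  k=0: a=24, p=24, q=1
  k=1: a=1, p=25, q=1
  k=2: a=19, p=499, q=20
  k=3: a=3, p=1522, q=61
  k=4: a=1, p=2021, q=81
  k=5: a=2, p=5564, q=223

5564/223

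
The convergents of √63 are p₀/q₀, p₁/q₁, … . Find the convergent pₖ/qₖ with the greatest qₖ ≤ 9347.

√63 = [7; 1, 14, …] (period length 2).
Convergents:
  p_0/q_0 = 7/1
  p_1/q_1 = 8/1
  p_2/q_2 = 119/15
  p_3/q_3 = 127/16
  p_4/q_4 = 1897/239
  p_5/q_5 = 2024/255
  p_6/q_6 = 30233/3809
  p_7/q_7 = 32257/4064
  p_8/q_8 = 481831/60705
q_7 = 4064 ≤ 9347 < 60705 = q_8, so the answer is 32257/4064.

32257/4064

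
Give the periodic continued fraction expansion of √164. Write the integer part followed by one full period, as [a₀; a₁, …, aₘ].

a₀ = ⌊√164⌋ = 12.
With m₀=0, d₀=1 and mₖ₊₁ = dₖaₖ − mₖ, dₖ₊₁ = (n − mₖ₊₁²)/dₖ, aₖ₊₁ = ⌊(a₀+mₖ₊₁)/dₖ₊₁⌋:
  k=1: m=12, d=20, a=1
  k=2: m=8, d=5, a=4
  k=3: m=12, d=4, a=6
  k=4: m=12, d=5, a=4
  k=5: m=8, d=20, a=1
  k=6: m=12, d=1, a=24
d=1 and a=2a₀=24 at k=6, so the next step gives (m, d) = (12, 20) again — its k=1 value — and the period has length 6.

[12; 1, 4, 6, 4, 1, 24]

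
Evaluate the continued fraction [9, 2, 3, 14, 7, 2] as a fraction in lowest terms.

Fold from the inside: start with 2/1.
  7 + 1/2 = 15/2
  14 + 2/15 = 212/15
  3 + 15/212 = 651/212
  2 + 212/651 = 1514/651
  9 + 651/1514 = 14277/1514

14277/1514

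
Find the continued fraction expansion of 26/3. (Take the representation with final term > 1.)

[8; 1, 2]

26 = 8*3 + 2
3 = 1*2 + 1
2 = 2*1 + 0  (stop)
So 26/3 = [8; 1, 2].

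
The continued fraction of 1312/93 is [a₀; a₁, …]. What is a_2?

1312 = 14·93 + 10   →  a_0 = 14
93 = 9·10 + 3   →  a_1 = 9
10 = 3·3 + 1   →  a_2 = 3

3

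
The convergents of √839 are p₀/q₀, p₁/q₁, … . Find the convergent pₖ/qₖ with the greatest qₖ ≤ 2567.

48691/1681

√839 = [28; 1, 27, 1, 56, …] (period length 4).
Convergents:
  p_0/q_0 = 28/1
  p_1/q_1 = 29/1
  p_2/q_2 = 811/28
  p_3/q_3 = 840/29
  p_4/q_4 = 47851/1652
  p_5/q_5 = 48691/1681
  p_6/q_6 = 1362508/47039
q_5 = 1681 ≤ 2567 < 47039 = q_6, so the answer is 48691/1681.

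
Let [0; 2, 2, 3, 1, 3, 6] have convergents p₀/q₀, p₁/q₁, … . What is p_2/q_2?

2/5

Using pₖ = aₖpₖ₋₁ + pₖ₋₂, qₖ = aₖqₖ₋₁ + qₖ₋₂ (with p₋₁=1, p₋₂=0, q₋₁=0, q₋₂=1):
  k=0: a=0, p=0, q=1
  k=1: a=2, p=1, q=2
  k=2: a=2, p=2, q=5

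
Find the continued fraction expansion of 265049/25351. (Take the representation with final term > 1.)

265049 = 10×25351 + 11539
25351 = 2×11539 + 2273
11539 = 5×2273 + 174
2273 = 13×174 + 11
174 = 15×11 + 9
11 = 1×9 + 2
9 = 4×2 + 1
2 = 2×1 + 0  (stop)
So 265049/25351 = [10; 2, 5, 13, 15, 1, 4, 2].

[10; 2, 5, 13, 15, 1, 4, 2]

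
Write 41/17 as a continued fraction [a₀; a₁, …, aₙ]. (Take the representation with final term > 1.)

[2; 2, 2, 3]

41 = 2*17 + 7
17 = 2*7 + 3
7 = 2*3 + 1
3 = 3*1 + 0  (stop)
So 41/17 = [2; 2, 2, 3].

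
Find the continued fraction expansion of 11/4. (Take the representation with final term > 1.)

11 = 2×4 + 3
4 = 1×3 + 1
3 = 3×1 + 0  (stop)
So 11/4 = [2; 1, 3].

[2; 1, 3]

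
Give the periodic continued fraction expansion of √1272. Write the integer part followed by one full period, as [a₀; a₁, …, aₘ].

a₀ = ⌊√1272⌋ = 35.

[35; 1, 1, 1, 70]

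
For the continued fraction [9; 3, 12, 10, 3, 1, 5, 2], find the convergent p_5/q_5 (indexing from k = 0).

14257/1529

Using pₖ = aₖpₖ₋₁ + pₖ₋₂, qₖ = aₖqₖ₋₁ + qₖ₋₂ (with p₋₁=1, p₋₂=0, q₋₁=0, q₋₂=1):
  k=0: a=9, p=9, q=1
  k=1: a=3, p=28, q=3
  k=2: a=12, p=345, q=37
  k=3: a=10, p=3478, q=373
  k=4: a=3, p=10779, q=1156
  k=5: a=1, p=14257, q=1529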